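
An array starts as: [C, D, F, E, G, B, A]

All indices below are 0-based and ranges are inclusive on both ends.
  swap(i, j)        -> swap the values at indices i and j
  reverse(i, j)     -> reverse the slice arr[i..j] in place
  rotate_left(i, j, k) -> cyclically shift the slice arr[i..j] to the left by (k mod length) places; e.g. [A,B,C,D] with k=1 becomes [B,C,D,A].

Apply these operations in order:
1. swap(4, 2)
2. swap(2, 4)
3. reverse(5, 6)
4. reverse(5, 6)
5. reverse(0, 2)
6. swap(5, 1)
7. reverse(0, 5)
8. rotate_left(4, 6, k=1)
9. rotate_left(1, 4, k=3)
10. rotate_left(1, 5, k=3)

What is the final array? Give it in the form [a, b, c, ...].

Answer: [D, C, A, F, G, E, B]

Derivation:
After 1 (swap(4, 2)): [C, D, G, E, F, B, A]
After 2 (swap(2, 4)): [C, D, F, E, G, B, A]
After 3 (reverse(5, 6)): [C, D, F, E, G, A, B]
After 4 (reverse(5, 6)): [C, D, F, E, G, B, A]
After 5 (reverse(0, 2)): [F, D, C, E, G, B, A]
After 6 (swap(5, 1)): [F, B, C, E, G, D, A]
After 7 (reverse(0, 5)): [D, G, E, C, B, F, A]
After 8 (rotate_left(4, 6, k=1)): [D, G, E, C, F, A, B]
After 9 (rotate_left(1, 4, k=3)): [D, F, G, E, C, A, B]
After 10 (rotate_left(1, 5, k=3)): [D, C, A, F, G, E, B]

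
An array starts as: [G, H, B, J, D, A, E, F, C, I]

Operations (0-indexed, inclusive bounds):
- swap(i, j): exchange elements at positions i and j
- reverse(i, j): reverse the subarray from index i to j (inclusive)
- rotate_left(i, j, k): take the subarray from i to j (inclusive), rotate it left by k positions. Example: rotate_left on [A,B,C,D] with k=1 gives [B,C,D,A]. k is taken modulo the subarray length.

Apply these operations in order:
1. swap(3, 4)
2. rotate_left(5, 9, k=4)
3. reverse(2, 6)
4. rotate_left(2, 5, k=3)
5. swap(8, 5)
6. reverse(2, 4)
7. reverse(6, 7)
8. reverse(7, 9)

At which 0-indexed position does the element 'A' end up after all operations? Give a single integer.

Answer: 3

Derivation:
After 1 (swap(3, 4)): [G, H, B, D, J, A, E, F, C, I]
After 2 (rotate_left(5, 9, k=4)): [G, H, B, D, J, I, A, E, F, C]
After 3 (reverse(2, 6)): [G, H, A, I, J, D, B, E, F, C]
After 4 (rotate_left(2, 5, k=3)): [G, H, D, A, I, J, B, E, F, C]
After 5 (swap(8, 5)): [G, H, D, A, I, F, B, E, J, C]
After 6 (reverse(2, 4)): [G, H, I, A, D, F, B, E, J, C]
After 7 (reverse(6, 7)): [G, H, I, A, D, F, E, B, J, C]
After 8 (reverse(7, 9)): [G, H, I, A, D, F, E, C, J, B]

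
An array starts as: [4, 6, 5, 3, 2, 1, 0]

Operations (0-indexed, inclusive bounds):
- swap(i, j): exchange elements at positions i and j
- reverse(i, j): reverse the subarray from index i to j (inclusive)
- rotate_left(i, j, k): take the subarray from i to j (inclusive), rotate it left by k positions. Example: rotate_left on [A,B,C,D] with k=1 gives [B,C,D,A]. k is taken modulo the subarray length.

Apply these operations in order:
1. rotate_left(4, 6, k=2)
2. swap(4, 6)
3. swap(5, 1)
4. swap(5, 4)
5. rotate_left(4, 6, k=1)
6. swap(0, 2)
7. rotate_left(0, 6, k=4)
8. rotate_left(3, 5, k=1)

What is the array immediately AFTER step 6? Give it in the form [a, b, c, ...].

After 1 (rotate_left(4, 6, k=2)): [4, 6, 5, 3, 0, 2, 1]
After 2 (swap(4, 6)): [4, 6, 5, 3, 1, 2, 0]
After 3 (swap(5, 1)): [4, 2, 5, 3, 1, 6, 0]
After 4 (swap(5, 4)): [4, 2, 5, 3, 6, 1, 0]
After 5 (rotate_left(4, 6, k=1)): [4, 2, 5, 3, 1, 0, 6]
After 6 (swap(0, 2)): [5, 2, 4, 3, 1, 0, 6]

Answer: [5, 2, 4, 3, 1, 0, 6]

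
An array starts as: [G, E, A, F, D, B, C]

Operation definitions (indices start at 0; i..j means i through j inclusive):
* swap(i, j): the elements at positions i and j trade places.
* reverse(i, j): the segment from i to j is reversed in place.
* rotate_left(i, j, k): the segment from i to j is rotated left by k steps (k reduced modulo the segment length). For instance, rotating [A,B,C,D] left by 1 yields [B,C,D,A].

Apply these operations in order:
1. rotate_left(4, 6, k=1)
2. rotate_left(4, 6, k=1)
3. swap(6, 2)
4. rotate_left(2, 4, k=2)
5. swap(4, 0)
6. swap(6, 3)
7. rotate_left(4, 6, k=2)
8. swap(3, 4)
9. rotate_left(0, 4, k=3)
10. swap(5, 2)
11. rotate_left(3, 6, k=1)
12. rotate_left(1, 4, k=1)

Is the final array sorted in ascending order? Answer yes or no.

After 1 (rotate_left(4, 6, k=1)): [G, E, A, F, B, C, D]
After 2 (rotate_left(4, 6, k=1)): [G, E, A, F, C, D, B]
After 3 (swap(6, 2)): [G, E, B, F, C, D, A]
After 4 (rotate_left(2, 4, k=2)): [G, E, C, B, F, D, A]
After 5 (swap(4, 0)): [F, E, C, B, G, D, A]
After 6 (swap(6, 3)): [F, E, C, A, G, D, B]
After 7 (rotate_left(4, 6, k=2)): [F, E, C, A, B, G, D]
After 8 (swap(3, 4)): [F, E, C, B, A, G, D]
After 9 (rotate_left(0, 4, k=3)): [B, A, F, E, C, G, D]
After 10 (swap(5, 2)): [B, A, G, E, C, F, D]
After 11 (rotate_left(3, 6, k=1)): [B, A, G, C, F, D, E]
After 12 (rotate_left(1, 4, k=1)): [B, G, C, F, A, D, E]

Answer: no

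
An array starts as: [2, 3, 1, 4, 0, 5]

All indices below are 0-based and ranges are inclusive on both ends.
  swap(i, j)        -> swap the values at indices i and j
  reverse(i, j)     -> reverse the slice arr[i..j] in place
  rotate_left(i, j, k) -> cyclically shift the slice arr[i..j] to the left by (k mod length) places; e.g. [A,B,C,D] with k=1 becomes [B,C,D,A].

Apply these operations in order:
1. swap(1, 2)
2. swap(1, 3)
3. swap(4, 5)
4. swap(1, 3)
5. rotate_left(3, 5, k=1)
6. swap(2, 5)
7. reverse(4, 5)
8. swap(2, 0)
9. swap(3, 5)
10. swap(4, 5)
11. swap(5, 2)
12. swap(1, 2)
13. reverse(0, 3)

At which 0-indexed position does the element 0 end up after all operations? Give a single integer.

After 1 (swap(1, 2)): [2, 1, 3, 4, 0, 5]
After 2 (swap(1, 3)): [2, 4, 3, 1, 0, 5]
After 3 (swap(4, 5)): [2, 4, 3, 1, 5, 0]
After 4 (swap(1, 3)): [2, 1, 3, 4, 5, 0]
After 5 (rotate_left(3, 5, k=1)): [2, 1, 3, 5, 0, 4]
After 6 (swap(2, 5)): [2, 1, 4, 5, 0, 3]
After 7 (reverse(4, 5)): [2, 1, 4, 5, 3, 0]
After 8 (swap(2, 0)): [4, 1, 2, 5, 3, 0]
After 9 (swap(3, 5)): [4, 1, 2, 0, 3, 5]
After 10 (swap(4, 5)): [4, 1, 2, 0, 5, 3]
After 11 (swap(5, 2)): [4, 1, 3, 0, 5, 2]
After 12 (swap(1, 2)): [4, 3, 1, 0, 5, 2]
After 13 (reverse(0, 3)): [0, 1, 3, 4, 5, 2]

Answer: 0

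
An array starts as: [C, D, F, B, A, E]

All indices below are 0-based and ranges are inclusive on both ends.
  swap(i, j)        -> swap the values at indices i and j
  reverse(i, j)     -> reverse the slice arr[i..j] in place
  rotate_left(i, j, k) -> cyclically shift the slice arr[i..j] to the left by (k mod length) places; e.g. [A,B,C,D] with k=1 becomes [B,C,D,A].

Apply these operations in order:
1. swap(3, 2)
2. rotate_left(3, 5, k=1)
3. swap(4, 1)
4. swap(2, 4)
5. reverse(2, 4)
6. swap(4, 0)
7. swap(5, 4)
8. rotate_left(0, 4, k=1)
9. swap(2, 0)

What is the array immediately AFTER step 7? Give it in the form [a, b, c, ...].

Answer: [D, E, B, A, F, C]

Derivation:
After 1 (swap(3, 2)): [C, D, B, F, A, E]
After 2 (rotate_left(3, 5, k=1)): [C, D, B, A, E, F]
After 3 (swap(4, 1)): [C, E, B, A, D, F]
After 4 (swap(2, 4)): [C, E, D, A, B, F]
After 5 (reverse(2, 4)): [C, E, B, A, D, F]
After 6 (swap(4, 0)): [D, E, B, A, C, F]
After 7 (swap(5, 4)): [D, E, B, A, F, C]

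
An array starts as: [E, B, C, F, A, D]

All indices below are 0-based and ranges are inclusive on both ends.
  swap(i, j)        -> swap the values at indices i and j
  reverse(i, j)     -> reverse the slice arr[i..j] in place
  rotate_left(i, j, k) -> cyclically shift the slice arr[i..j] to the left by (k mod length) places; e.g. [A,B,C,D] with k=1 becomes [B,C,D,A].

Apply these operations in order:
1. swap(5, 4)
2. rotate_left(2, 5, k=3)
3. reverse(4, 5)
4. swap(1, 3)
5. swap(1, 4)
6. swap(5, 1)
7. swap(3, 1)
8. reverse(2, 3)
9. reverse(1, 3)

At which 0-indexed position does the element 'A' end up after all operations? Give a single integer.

After 1 (swap(5, 4)): [E, B, C, F, D, A]
After 2 (rotate_left(2, 5, k=3)): [E, B, A, C, F, D]
After 3 (reverse(4, 5)): [E, B, A, C, D, F]
After 4 (swap(1, 3)): [E, C, A, B, D, F]
After 5 (swap(1, 4)): [E, D, A, B, C, F]
After 6 (swap(5, 1)): [E, F, A, B, C, D]
After 7 (swap(3, 1)): [E, B, A, F, C, D]
After 8 (reverse(2, 3)): [E, B, F, A, C, D]
After 9 (reverse(1, 3)): [E, A, F, B, C, D]

Answer: 1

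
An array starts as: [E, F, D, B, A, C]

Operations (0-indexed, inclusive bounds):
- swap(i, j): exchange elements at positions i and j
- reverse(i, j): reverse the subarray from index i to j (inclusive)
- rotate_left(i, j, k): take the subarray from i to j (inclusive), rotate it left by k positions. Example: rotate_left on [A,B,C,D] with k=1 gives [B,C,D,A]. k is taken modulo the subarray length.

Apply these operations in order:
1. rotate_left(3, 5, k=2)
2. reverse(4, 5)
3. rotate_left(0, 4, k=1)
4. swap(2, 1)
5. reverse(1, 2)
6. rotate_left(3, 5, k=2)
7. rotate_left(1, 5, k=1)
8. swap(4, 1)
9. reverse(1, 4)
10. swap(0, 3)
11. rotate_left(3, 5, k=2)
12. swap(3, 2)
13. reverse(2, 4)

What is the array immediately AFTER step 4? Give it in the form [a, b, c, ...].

After 1 (rotate_left(3, 5, k=2)): [E, F, D, C, B, A]
After 2 (reverse(4, 5)): [E, F, D, C, A, B]
After 3 (rotate_left(0, 4, k=1)): [F, D, C, A, E, B]
After 4 (swap(2, 1)): [F, C, D, A, E, B]

Answer: [F, C, D, A, E, B]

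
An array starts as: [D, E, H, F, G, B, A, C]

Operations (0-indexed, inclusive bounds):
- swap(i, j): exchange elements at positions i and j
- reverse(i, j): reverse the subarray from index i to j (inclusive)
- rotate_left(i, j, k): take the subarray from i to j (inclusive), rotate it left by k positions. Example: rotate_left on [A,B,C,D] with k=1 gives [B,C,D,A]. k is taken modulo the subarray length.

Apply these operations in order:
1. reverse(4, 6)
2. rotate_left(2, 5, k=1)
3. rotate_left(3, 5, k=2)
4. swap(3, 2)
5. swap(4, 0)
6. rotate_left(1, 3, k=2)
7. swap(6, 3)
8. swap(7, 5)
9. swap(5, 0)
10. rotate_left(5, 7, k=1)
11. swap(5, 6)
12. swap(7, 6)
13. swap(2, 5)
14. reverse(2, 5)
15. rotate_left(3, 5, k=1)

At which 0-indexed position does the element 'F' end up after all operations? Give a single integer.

After 1 (reverse(4, 6)): [D, E, H, F, A, B, G, C]
After 2 (rotate_left(2, 5, k=1)): [D, E, F, A, B, H, G, C]
After 3 (rotate_left(3, 5, k=2)): [D, E, F, H, A, B, G, C]
After 4 (swap(3, 2)): [D, E, H, F, A, B, G, C]
After 5 (swap(4, 0)): [A, E, H, F, D, B, G, C]
After 6 (rotate_left(1, 3, k=2)): [A, F, E, H, D, B, G, C]
After 7 (swap(6, 3)): [A, F, E, G, D, B, H, C]
After 8 (swap(7, 5)): [A, F, E, G, D, C, H, B]
After 9 (swap(5, 0)): [C, F, E, G, D, A, H, B]
After 10 (rotate_left(5, 7, k=1)): [C, F, E, G, D, H, B, A]
After 11 (swap(5, 6)): [C, F, E, G, D, B, H, A]
After 12 (swap(7, 6)): [C, F, E, G, D, B, A, H]
After 13 (swap(2, 5)): [C, F, B, G, D, E, A, H]
After 14 (reverse(2, 5)): [C, F, E, D, G, B, A, H]
After 15 (rotate_left(3, 5, k=1)): [C, F, E, G, B, D, A, H]

Answer: 1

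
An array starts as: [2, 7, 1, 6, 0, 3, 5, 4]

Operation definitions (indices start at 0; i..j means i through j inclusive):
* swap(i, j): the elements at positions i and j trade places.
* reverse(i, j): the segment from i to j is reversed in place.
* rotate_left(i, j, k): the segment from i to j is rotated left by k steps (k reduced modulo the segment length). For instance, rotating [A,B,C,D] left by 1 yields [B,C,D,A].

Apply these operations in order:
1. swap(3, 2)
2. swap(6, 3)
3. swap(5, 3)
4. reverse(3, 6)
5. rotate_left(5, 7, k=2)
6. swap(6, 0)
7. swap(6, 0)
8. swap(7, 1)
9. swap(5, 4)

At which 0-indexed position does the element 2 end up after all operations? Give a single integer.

Answer: 0

Derivation:
After 1 (swap(3, 2)): [2, 7, 6, 1, 0, 3, 5, 4]
After 2 (swap(6, 3)): [2, 7, 6, 5, 0, 3, 1, 4]
After 3 (swap(5, 3)): [2, 7, 6, 3, 0, 5, 1, 4]
After 4 (reverse(3, 6)): [2, 7, 6, 1, 5, 0, 3, 4]
After 5 (rotate_left(5, 7, k=2)): [2, 7, 6, 1, 5, 4, 0, 3]
After 6 (swap(6, 0)): [0, 7, 6, 1, 5, 4, 2, 3]
After 7 (swap(6, 0)): [2, 7, 6, 1, 5, 4, 0, 3]
After 8 (swap(7, 1)): [2, 3, 6, 1, 5, 4, 0, 7]
After 9 (swap(5, 4)): [2, 3, 6, 1, 4, 5, 0, 7]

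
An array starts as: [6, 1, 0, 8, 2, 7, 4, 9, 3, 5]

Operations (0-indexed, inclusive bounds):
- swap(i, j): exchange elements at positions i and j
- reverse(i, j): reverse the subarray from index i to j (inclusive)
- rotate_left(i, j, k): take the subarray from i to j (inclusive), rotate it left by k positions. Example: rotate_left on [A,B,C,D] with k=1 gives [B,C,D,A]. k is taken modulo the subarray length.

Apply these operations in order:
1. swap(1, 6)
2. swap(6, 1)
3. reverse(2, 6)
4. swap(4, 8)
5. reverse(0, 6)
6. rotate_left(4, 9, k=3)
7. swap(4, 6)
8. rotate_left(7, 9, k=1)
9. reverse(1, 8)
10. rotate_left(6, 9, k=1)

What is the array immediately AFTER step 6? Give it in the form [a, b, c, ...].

After 1 (swap(1, 6)): [6, 4, 0, 8, 2, 7, 1, 9, 3, 5]
After 2 (swap(6, 1)): [6, 1, 0, 8, 2, 7, 4, 9, 3, 5]
After 3 (reverse(2, 6)): [6, 1, 4, 7, 2, 8, 0, 9, 3, 5]
After 4 (swap(4, 8)): [6, 1, 4, 7, 3, 8, 0, 9, 2, 5]
After 5 (reverse(0, 6)): [0, 8, 3, 7, 4, 1, 6, 9, 2, 5]
After 6 (rotate_left(4, 9, k=3)): [0, 8, 3, 7, 9, 2, 5, 4, 1, 6]

Answer: [0, 8, 3, 7, 9, 2, 5, 4, 1, 6]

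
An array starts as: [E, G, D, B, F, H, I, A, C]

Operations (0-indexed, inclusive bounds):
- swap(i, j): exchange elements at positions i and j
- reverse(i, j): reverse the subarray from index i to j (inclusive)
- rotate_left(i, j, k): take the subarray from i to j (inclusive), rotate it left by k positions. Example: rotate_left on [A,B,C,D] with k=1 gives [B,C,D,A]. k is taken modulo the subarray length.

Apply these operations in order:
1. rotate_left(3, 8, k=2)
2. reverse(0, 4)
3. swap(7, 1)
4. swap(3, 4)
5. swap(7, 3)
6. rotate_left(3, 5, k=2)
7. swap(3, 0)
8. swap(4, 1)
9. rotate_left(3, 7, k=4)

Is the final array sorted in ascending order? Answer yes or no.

After 1 (rotate_left(3, 8, k=2)): [E, G, D, H, I, A, C, B, F]
After 2 (reverse(0, 4)): [I, H, D, G, E, A, C, B, F]
After 3 (swap(7, 1)): [I, B, D, G, E, A, C, H, F]
After 4 (swap(3, 4)): [I, B, D, E, G, A, C, H, F]
After 5 (swap(7, 3)): [I, B, D, H, G, A, C, E, F]
After 6 (rotate_left(3, 5, k=2)): [I, B, D, A, H, G, C, E, F]
After 7 (swap(3, 0)): [A, B, D, I, H, G, C, E, F]
After 8 (swap(4, 1)): [A, H, D, I, B, G, C, E, F]
After 9 (rotate_left(3, 7, k=4)): [A, H, D, E, I, B, G, C, F]

Answer: no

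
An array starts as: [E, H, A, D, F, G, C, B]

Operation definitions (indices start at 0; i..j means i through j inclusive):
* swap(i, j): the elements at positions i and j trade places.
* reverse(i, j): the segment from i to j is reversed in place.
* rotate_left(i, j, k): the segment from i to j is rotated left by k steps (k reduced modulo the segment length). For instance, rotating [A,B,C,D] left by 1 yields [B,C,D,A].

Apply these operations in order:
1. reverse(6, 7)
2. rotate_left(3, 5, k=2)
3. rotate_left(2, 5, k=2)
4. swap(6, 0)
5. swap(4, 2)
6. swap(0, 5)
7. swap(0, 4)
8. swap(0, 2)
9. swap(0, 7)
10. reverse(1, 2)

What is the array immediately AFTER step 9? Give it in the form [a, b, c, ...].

After 1 (reverse(6, 7)): [E, H, A, D, F, G, B, C]
After 2 (rotate_left(3, 5, k=2)): [E, H, A, G, D, F, B, C]
After 3 (rotate_left(2, 5, k=2)): [E, H, D, F, A, G, B, C]
After 4 (swap(6, 0)): [B, H, D, F, A, G, E, C]
After 5 (swap(4, 2)): [B, H, A, F, D, G, E, C]
After 6 (swap(0, 5)): [G, H, A, F, D, B, E, C]
After 7 (swap(0, 4)): [D, H, A, F, G, B, E, C]
After 8 (swap(0, 2)): [A, H, D, F, G, B, E, C]
After 9 (swap(0, 7)): [C, H, D, F, G, B, E, A]

Answer: [C, H, D, F, G, B, E, A]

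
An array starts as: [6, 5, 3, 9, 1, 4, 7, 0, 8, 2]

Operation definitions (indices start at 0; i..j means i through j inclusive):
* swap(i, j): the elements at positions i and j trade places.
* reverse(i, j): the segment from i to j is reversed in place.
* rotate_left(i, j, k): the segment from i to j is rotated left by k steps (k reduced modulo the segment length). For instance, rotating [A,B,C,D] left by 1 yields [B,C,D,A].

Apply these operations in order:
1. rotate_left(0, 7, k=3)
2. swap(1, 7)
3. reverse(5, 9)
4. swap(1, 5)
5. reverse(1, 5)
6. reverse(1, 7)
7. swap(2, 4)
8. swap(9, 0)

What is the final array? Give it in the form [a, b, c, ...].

After 1 (rotate_left(0, 7, k=3)): [9, 1, 4, 7, 0, 6, 5, 3, 8, 2]
After 2 (swap(1, 7)): [9, 3, 4, 7, 0, 6, 5, 1, 8, 2]
After 3 (reverse(5, 9)): [9, 3, 4, 7, 0, 2, 8, 1, 5, 6]
After 4 (swap(1, 5)): [9, 2, 4, 7, 0, 3, 8, 1, 5, 6]
After 5 (reverse(1, 5)): [9, 3, 0, 7, 4, 2, 8, 1, 5, 6]
After 6 (reverse(1, 7)): [9, 1, 8, 2, 4, 7, 0, 3, 5, 6]
After 7 (swap(2, 4)): [9, 1, 4, 2, 8, 7, 0, 3, 5, 6]
After 8 (swap(9, 0)): [6, 1, 4, 2, 8, 7, 0, 3, 5, 9]

Answer: [6, 1, 4, 2, 8, 7, 0, 3, 5, 9]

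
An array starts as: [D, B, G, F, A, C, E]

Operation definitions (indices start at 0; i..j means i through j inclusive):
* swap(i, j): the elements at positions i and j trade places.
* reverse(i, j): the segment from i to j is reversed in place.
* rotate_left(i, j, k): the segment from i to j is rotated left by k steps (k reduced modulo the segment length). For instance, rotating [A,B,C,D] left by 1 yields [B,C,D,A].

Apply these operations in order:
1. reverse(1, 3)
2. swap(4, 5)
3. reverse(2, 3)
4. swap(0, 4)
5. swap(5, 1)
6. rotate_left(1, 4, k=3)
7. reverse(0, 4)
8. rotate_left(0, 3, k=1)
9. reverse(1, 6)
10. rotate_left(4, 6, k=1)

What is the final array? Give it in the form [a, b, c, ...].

Answer: [B, E, F, C, D, A, G]

Derivation:
After 1 (reverse(1, 3)): [D, F, G, B, A, C, E]
After 2 (swap(4, 5)): [D, F, G, B, C, A, E]
After 3 (reverse(2, 3)): [D, F, B, G, C, A, E]
After 4 (swap(0, 4)): [C, F, B, G, D, A, E]
After 5 (swap(5, 1)): [C, A, B, G, D, F, E]
After 6 (rotate_left(1, 4, k=3)): [C, D, A, B, G, F, E]
After 7 (reverse(0, 4)): [G, B, A, D, C, F, E]
After 8 (rotate_left(0, 3, k=1)): [B, A, D, G, C, F, E]
After 9 (reverse(1, 6)): [B, E, F, C, G, D, A]
After 10 (rotate_left(4, 6, k=1)): [B, E, F, C, D, A, G]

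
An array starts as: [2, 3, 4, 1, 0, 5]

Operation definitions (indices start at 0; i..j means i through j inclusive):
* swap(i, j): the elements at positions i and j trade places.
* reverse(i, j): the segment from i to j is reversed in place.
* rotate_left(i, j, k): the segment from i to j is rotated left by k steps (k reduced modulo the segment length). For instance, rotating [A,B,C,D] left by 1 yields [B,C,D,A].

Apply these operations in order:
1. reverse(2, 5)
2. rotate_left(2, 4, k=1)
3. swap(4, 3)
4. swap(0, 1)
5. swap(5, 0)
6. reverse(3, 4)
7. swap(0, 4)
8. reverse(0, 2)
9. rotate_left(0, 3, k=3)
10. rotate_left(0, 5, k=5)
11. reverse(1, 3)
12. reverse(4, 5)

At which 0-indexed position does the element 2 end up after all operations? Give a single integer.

Answer: 1

Derivation:
After 1 (reverse(2, 5)): [2, 3, 5, 0, 1, 4]
After 2 (rotate_left(2, 4, k=1)): [2, 3, 0, 1, 5, 4]
After 3 (swap(4, 3)): [2, 3, 0, 5, 1, 4]
After 4 (swap(0, 1)): [3, 2, 0, 5, 1, 4]
After 5 (swap(5, 0)): [4, 2, 0, 5, 1, 3]
After 6 (reverse(3, 4)): [4, 2, 0, 1, 5, 3]
After 7 (swap(0, 4)): [5, 2, 0, 1, 4, 3]
After 8 (reverse(0, 2)): [0, 2, 5, 1, 4, 3]
After 9 (rotate_left(0, 3, k=3)): [1, 0, 2, 5, 4, 3]
After 10 (rotate_left(0, 5, k=5)): [3, 1, 0, 2, 5, 4]
After 11 (reverse(1, 3)): [3, 2, 0, 1, 5, 4]
After 12 (reverse(4, 5)): [3, 2, 0, 1, 4, 5]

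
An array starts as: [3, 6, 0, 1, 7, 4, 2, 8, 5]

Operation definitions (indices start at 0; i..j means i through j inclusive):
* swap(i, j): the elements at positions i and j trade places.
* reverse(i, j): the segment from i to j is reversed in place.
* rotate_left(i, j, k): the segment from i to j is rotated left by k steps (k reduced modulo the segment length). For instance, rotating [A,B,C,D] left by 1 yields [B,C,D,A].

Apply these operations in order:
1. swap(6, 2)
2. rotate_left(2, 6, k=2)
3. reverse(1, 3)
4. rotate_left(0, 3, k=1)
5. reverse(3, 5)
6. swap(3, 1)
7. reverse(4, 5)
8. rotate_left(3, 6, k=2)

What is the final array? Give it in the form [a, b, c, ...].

After 1 (swap(6, 2)): [3, 6, 2, 1, 7, 4, 0, 8, 5]
After 2 (rotate_left(2, 6, k=2)): [3, 6, 7, 4, 0, 2, 1, 8, 5]
After 3 (reverse(1, 3)): [3, 4, 7, 6, 0, 2, 1, 8, 5]
After 4 (rotate_left(0, 3, k=1)): [4, 7, 6, 3, 0, 2, 1, 8, 5]
After 5 (reverse(3, 5)): [4, 7, 6, 2, 0, 3, 1, 8, 5]
After 6 (swap(3, 1)): [4, 2, 6, 7, 0, 3, 1, 8, 5]
After 7 (reverse(4, 5)): [4, 2, 6, 7, 3, 0, 1, 8, 5]
After 8 (rotate_left(3, 6, k=2)): [4, 2, 6, 0, 1, 7, 3, 8, 5]

Answer: [4, 2, 6, 0, 1, 7, 3, 8, 5]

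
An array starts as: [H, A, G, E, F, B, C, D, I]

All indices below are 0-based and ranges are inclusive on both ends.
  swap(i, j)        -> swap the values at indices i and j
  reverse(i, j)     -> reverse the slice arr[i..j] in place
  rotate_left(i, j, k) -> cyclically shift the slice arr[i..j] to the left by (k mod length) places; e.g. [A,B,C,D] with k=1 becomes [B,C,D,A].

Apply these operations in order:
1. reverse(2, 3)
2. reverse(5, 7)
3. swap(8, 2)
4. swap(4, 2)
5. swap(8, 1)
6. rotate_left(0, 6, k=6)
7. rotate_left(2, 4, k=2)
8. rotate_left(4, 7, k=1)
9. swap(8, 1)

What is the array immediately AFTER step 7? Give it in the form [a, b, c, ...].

Answer: [C, H, G, E, F, I, D, B, A]

Derivation:
After 1 (reverse(2, 3)): [H, A, E, G, F, B, C, D, I]
After 2 (reverse(5, 7)): [H, A, E, G, F, D, C, B, I]
After 3 (swap(8, 2)): [H, A, I, G, F, D, C, B, E]
After 4 (swap(4, 2)): [H, A, F, G, I, D, C, B, E]
After 5 (swap(8, 1)): [H, E, F, G, I, D, C, B, A]
After 6 (rotate_left(0, 6, k=6)): [C, H, E, F, G, I, D, B, A]
After 7 (rotate_left(2, 4, k=2)): [C, H, G, E, F, I, D, B, A]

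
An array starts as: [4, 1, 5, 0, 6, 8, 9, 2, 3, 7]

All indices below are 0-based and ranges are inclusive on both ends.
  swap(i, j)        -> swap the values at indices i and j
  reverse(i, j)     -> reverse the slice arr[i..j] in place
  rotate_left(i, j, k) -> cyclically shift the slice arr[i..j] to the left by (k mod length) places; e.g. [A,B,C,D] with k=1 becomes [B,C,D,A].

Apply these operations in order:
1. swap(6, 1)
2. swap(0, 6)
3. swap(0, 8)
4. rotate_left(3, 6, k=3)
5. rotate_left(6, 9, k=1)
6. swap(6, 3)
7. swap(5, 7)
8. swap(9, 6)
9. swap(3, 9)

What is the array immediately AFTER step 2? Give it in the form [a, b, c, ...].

After 1 (swap(6, 1)): [4, 9, 5, 0, 6, 8, 1, 2, 3, 7]
After 2 (swap(0, 6)): [1, 9, 5, 0, 6, 8, 4, 2, 3, 7]

Answer: [1, 9, 5, 0, 6, 8, 4, 2, 3, 7]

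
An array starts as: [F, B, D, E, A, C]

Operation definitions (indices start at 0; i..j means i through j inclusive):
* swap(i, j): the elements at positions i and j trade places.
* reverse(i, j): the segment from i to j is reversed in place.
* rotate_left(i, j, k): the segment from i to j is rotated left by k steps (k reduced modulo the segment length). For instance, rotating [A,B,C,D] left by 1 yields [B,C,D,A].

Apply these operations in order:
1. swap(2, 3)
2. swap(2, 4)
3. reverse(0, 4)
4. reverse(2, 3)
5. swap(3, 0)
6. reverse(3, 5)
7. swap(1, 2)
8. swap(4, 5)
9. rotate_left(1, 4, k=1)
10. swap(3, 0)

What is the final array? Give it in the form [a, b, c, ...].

After 1 (swap(2, 3)): [F, B, E, D, A, C]
After 2 (swap(2, 4)): [F, B, A, D, E, C]
After 3 (reverse(0, 4)): [E, D, A, B, F, C]
After 4 (reverse(2, 3)): [E, D, B, A, F, C]
After 5 (swap(3, 0)): [A, D, B, E, F, C]
After 6 (reverse(3, 5)): [A, D, B, C, F, E]
After 7 (swap(1, 2)): [A, B, D, C, F, E]
After 8 (swap(4, 5)): [A, B, D, C, E, F]
After 9 (rotate_left(1, 4, k=1)): [A, D, C, E, B, F]
After 10 (swap(3, 0)): [E, D, C, A, B, F]

Answer: [E, D, C, A, B, F]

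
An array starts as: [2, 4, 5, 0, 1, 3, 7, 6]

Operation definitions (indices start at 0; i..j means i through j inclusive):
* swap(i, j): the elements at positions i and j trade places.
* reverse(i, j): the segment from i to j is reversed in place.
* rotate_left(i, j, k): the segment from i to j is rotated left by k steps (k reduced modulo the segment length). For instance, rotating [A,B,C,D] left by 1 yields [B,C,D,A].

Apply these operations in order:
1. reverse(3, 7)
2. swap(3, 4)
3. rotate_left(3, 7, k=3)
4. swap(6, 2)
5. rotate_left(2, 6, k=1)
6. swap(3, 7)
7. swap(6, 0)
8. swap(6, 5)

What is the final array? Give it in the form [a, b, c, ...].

After 1 (reverse(3, 7)): [2, 4, 5, 6, 7, 3, 1, 0]
After 2 (swap(3, 4)): [2, 4, 5, 7, 6, 3, 1, 0]
After 3 (rotate_left(3, 7, k=3)): [2, 4, 5, 1, 0, 7, 6, 3]
After 4 (swap(6, 2)): [2, 4, 6, 1, 0, 7, 5, 3]
After 5 (rotate_left(2, 6, k=1)): [2, 4, 1, 0, 7, 5, 6, 3]
After 6 (swap(3, 7)): [2, 4, 1, 3, 7, 5, 6, 0]
After 7 (swap(6, 0)): [6, 4, 1, 3, 7, 5, 2, 0]
After 8 (swap(6, 5)): [6, 4, 1, 3, 7, 2, 5, 0]

Answer: [6, 4, 1, 3, 7, 2, 5, 0]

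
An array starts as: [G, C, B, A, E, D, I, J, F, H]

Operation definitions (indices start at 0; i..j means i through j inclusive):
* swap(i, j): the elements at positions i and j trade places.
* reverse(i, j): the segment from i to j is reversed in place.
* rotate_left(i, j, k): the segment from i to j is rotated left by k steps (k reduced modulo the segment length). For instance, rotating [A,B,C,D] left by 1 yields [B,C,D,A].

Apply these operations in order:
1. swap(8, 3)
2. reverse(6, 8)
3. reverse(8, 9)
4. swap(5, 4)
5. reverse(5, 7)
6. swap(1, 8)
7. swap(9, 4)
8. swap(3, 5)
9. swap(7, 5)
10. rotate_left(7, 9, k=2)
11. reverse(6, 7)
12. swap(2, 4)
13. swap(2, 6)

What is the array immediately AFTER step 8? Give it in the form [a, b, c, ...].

After 1 (swap(8, 3)): [G, C, B, F, E, D, I, J, A, H]
After 2 (reverse(6, 8)): [G, C, B, F, E, D, A, J, I, H]
After 3 (reverse(8, 9)): [G, C, B, F, E, D, A, J, H, I]
After 4 (swap(5, 4)): [G, C, B, F, D, E, A, J, H, I]
After 5 (reverse(5, 7)): [G, C, B, F, D, J, A, E, H, I]
After 6 (swap(1, 8)): [G, H, B, F, D, J, A, E, C, I]
After 7 (swap(9, 4)): [G, H, B, F, I, J, A, E, C, D]
After 8 (swap(3, 5)): [G, H, B, J, I, F, A, E, C, D]

Answer: [G, H, B, J, I, F, A, E, C, D]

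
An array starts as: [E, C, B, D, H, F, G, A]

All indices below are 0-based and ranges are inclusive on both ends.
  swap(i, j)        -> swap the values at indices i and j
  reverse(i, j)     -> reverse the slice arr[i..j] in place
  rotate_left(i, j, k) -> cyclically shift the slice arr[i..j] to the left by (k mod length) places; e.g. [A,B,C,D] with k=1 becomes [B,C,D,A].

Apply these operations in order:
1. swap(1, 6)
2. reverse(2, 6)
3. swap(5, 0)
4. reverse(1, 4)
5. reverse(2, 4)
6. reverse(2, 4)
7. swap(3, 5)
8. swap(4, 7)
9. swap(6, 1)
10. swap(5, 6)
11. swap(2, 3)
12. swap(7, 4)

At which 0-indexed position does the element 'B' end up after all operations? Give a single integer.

Answer: 1

Derivation:
After 1 (swap(1, 6)): [E, G, B, D, H, F, C, A]
After 2 (reverse(2, 6)): [E, G, C, F, H, D, B, A]
After 3 (swap(5, 0)): [D, G, C, F, H, E, B, A]
After 4 (reverse(1, 4)): [D, H, F, C, G, E, B, A]
After 5 (reverse(2, 4)): [D, H, G, C, F, E, B, A]
After 6 (reverse(2, 4)): [D, H, F, C, G, E, B, A]
After 7 (swap(3, 5)): [D, H, F, E, G, C, B, A]
After 8 (swap(4, 7)): [D, H, F, E, A, C, B, G]
After 9 (swap(6, 1)): [D, B, F, E, A, C, H, G]
After 10 (swap(5, 6)): [D, B, F, E, A, H, C, G]
After 11 (swap(2, 3)): [D, B, E, F, A, H, C, G]
After 12 (swap(7, 4)): [D, B, E, F, G, H, C, A]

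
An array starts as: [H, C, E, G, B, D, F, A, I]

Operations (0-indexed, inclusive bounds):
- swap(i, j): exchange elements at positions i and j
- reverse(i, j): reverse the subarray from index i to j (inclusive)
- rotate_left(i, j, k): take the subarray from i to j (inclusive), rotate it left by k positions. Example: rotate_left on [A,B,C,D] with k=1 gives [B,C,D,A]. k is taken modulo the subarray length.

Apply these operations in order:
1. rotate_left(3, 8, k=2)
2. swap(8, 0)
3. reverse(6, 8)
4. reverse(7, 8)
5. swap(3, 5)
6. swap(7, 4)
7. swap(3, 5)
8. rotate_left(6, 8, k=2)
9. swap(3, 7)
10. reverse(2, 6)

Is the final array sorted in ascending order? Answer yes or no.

Answer: no

Derivation:
After 1 (rotate_left(3, 8, k=2)): [H, C, E, D, F, A, I, G, B]
After 2 (swap(8, 0)): [B, C, E, D, F, A, I, G, H]
After 3 (reverse(6, 8)): [B, C, E, D, F, A, H, G, I]
After 4 (reverse(7, 8)): [B, C, E, D, F, A, H, I, G]
After 5 (swap(3, 5)): [B, C, E, A, F, D, H, I, G]
After 6 (swap(7, 4)): [B, C, E, A, I, D, H, F, G]
After 7 (swap(3, 5)): [B, C, E, D, I, A, H, F, G]
After 8 (rotate_left(6, 8, k=2)): [B, C, E, D, I, A, G, H, F]
After 9 (swap(3, 7)): [B, C, E, H, I, A, G, D, F]
After 10 (reverse(2, 6)): [B, C, G, A, I, H, E, D, F]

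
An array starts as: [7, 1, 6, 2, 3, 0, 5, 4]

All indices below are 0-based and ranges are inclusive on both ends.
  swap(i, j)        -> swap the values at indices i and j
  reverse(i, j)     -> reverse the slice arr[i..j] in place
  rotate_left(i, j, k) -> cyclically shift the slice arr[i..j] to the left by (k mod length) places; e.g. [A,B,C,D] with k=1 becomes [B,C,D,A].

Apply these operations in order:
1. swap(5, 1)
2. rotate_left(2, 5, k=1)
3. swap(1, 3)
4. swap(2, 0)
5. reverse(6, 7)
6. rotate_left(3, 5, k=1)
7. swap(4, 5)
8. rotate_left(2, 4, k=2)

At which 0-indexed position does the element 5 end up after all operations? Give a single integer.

After 1 (swap(5, 1)): [7, 0, 6, 2, 3, 1, 5, 4]
After 2 (rotate_left(2, 5, k=1)): [7, 0, 2, 3, 1, 6, 5, 4]
After 3 (swap(1, 3)): [7, 3, 2, 0, 1, 6, 5, 4]
After 4 (swap(2, 0)): [2, 3, 7, 0, 1, 6, 5, 4]
After 5 (reverse(6, 7)): [2, 3, 7, 0, 1, 6, 4, 5]
After 6 (rotate_left(3, 5, k=1)): [2, 3, 7, 1, 6, 0, 4, 5]
After 7 (swap(4, 5)): [2, 3, 7, 1, 0, 6, 4, 5]
After 8 (rotate_left(2, 4, k=2)): [2, 3, 0, 7, 1, 6, 4, 5]

Answer: 7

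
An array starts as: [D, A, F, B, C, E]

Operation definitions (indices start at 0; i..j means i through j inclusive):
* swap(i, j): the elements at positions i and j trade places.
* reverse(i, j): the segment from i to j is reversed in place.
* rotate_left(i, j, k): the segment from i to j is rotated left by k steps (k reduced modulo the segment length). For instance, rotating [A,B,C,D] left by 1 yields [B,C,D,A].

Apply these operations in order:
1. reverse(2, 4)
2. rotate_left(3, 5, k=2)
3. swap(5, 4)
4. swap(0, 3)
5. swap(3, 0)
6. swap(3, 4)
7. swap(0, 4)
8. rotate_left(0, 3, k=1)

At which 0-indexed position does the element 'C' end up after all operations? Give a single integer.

After 1 (reverse(2, 4)): [D, A, C, B, F, E]
After 2 (rotate_left(3, 5, k=2)): [D, A, C, E, B, F]
After 3 (swap(5, 4)): [D, A, C, E, F, B]
After 4 (swap(0, 3)): [E, A, C, D, F, B]
After 5 (swap(3, 0)): [D, A, C, E, F, B]
After 6 (swap(3, 4)): [D, A, C, F, E, B]
After 7 (swap(0, 4)): [E, A, C, F, D, B]
After 8 (rotate_left(0, 3, k=1)): [A, C, F, E, D, B]

Answer: 1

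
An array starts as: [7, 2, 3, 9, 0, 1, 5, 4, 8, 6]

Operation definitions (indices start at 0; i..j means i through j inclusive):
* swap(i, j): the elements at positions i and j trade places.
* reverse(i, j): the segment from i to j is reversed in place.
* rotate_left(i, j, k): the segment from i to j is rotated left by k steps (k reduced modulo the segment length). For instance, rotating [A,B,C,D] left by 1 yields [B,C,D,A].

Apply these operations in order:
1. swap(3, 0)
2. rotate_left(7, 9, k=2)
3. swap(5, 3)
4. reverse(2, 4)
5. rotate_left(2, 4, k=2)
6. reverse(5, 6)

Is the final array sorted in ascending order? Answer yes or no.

Answer: no

Derivation:
After 1 (swap(3, 0)): [9, 2, 3, 7, 0, 1, 5, 4, 8, 6]
After 2 (rotate_left(7, 9, k=2)): [9, 2, 3, 7, 0, 1, 5, 6, 4, 8]
After 3 (swap(5, 3)): [9, 2, 3, 1, 0, 7, 5, 6, 4, 8]
After 4 (reverse(2, 4)): [9, 2, 0, 1, 3, 7, 5, 6, 4, 8]
After 5 (rotate_left(2, 4, k=2)): [9, 2, 3, 0, 1, 7, 5, 6, 4, 8]
After 6 (reverse(5, 6)): [9, 2, 3, 0, 1, 5, 7, 6, 4, 8]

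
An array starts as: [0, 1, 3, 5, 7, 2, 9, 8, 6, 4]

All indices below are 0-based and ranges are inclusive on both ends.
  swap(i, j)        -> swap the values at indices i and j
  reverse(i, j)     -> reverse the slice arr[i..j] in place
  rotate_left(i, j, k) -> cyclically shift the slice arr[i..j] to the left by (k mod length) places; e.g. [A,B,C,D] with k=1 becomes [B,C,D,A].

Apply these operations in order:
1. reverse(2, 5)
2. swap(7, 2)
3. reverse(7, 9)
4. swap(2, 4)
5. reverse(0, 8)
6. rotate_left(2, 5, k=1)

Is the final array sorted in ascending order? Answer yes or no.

After 1 (reverse(2, 5)): [0, 1, 2, 7, 5, 3, 9, 8, 6, 4]
After 2 (swap(7, 2)): [0, 1, 8, 7, 5, 3, 9, 2, 6, 4]
After 3 (reverse(7, 9)): [0, 1, 8, 7, 5, 3, 9, 4, 6, 2]
After 4 (swap(2, 4)): [0, 1, 5, 7, 8, 3, 9, 4, 6, 2]
After 5 (reverse(0, 8)): [6, 4, 9, 3, 8, 7, 5, 1, 0, 2]
After 6 (rotate_left(2, 5, k=1)): [6, 4, 3, 8, 7, 9, 5, 1, 0, 2]

Answer: no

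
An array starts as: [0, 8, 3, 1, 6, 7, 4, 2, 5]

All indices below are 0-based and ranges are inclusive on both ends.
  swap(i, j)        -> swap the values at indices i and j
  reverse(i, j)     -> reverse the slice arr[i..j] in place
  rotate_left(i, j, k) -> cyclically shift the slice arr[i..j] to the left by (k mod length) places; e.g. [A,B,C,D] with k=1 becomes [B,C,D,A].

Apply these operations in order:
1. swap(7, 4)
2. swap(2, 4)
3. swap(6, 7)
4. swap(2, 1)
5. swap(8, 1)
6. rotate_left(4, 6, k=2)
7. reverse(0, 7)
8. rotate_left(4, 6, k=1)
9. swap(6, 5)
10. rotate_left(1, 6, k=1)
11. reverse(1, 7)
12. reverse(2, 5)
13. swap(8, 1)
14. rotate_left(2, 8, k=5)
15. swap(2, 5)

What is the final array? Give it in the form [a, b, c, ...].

After 1 (swap(7, 4)): [0, 8, 3, 1, 2, 7, 4, 6, 5]
After 2 (swap(2, 4)): [0, 8, 2, 1, 3, 7, 4, 6, 5]
After 3 (swap(6, 7)): [0, 8, 2, 1, 3, 7, 6, 4, 5]
After 4 (swap(2, 1)): [0, 2, 8, 1, 3, 7, 6, 4, 5]
After 5 (swap(8, 1)): [0, 5, 8, 1, 3, 7, 6, 4, 2]
After 6 (rotate_left(4, 6, k=2)): [0, 5, 8, 1, 6, 3, 7, 4, 2]
After 7 (reverse(0, 7)): [4, 7, 3, 6, 1, 8, 5, 0, 2]
After 8 (rotate_left(4, 6, k=1)): [4, 7, 3, 6, 8, 5, 1, 0, 2]
After 9 (swap(6, 5)): [4, 7, 3, 6, 8, 1, 5, 0, 2]
After 10 (rotate_left(1, 6, k=1)): [4, 3, 6, 8, 1, 5, 7, 0, 2]
After 11 (reverse(1, 7)): [4, 0, 7, 5, 1, 8, 6, 3, 2]
After 12 (reverse(2, 5)): [4, 0, 8, 1, 5, 7, 6, 3, 2]
After 13 (swap(8, 1)): [4, 2, 8, 1, 5, 7, 6, 3, 0]
After 14 (rotate_left(2, 8, k=5)): [4, 2, 3, 0, 8, 1, 5, 7, 6]
After 15 (swap(2, 5)): [4, 2, 1, 0, 8, 3, 5, 7, 6]

Answer: [4, 2, 1, 0, 8, 3, 5, 7, 6]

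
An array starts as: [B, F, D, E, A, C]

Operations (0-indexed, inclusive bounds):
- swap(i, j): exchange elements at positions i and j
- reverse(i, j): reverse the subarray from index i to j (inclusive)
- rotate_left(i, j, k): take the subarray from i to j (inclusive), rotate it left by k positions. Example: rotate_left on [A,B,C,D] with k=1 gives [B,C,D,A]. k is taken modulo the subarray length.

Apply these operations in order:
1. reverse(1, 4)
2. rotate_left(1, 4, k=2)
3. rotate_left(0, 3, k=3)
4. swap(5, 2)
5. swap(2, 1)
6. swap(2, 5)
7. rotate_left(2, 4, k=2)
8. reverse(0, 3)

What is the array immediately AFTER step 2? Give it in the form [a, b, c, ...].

Answer: [B, D, F, A, E, C]

Derivation:
After 1 (reverse(1, 4)): [B, A, E, D, F, C]
After 2 (rotate_left(1, 4, k=2)): [B, D, F, A, E, C]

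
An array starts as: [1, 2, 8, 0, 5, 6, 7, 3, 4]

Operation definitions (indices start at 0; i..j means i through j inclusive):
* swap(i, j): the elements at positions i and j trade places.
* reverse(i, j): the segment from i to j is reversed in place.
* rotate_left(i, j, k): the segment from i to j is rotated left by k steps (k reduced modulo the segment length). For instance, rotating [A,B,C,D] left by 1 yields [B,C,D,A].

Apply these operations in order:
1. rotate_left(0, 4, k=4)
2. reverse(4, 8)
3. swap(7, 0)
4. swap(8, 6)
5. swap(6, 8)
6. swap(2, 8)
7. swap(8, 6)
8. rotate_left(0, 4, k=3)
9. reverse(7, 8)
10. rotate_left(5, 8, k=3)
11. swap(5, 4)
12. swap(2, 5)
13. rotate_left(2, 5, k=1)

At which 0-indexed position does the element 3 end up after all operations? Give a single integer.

Answer: 6

Derivation:
After 1 (rotate_left(0, 4, k=4)): [5, 1, 2, 8, 0, 6, 7, 3, 4]
After 2 (reverse(4, 8)): [5, 1, 2, 8, 4, 3, 7, 6, 0]
After 3 (swap(7, 0)): [6, 1, 2, 8, 4, 3, 7, 5, 0]
After 4 (swap(8, 6)): [6, 1, 2, 8, 4, 3, 0, 5, 7]
After 5 (swap(6, 8)): [6, 1, 2, 8, 4, 3, 7, 5, 0]
After 6 (swap(2, 8)): [6, 1, 0, 8, 4, 3, 7, 5, 2]
After 7 (swap(8, 6)): [6, 1, 0, 8, 4, 3, 2, 5, 7]
After 8 (rotate_left(0, 4, k=3)): [8, 4, 6, 1, 0, 3, 2, 5, 7]
After 9 (reverse(7, 8)): [8, 4, 6, 1, 0, 3, 2, 7, 5]
After 10 (rotate_left(5, 8, k=3)): [8, 4, 6, 1, 0, 5, 3, 2, 7]
After 11 (swap(5, 4)): [8, 4, 6, 1, 5, 0, 3, 2, 7]
After 12 (swap(2, 5)): [8, 4, 0, 1, 5, 6, 3, 2, 7]
After 13 (rotate_left(2, 5, k=1)): [8, 4, 1, 5, 6, 0, 3, 2, 7]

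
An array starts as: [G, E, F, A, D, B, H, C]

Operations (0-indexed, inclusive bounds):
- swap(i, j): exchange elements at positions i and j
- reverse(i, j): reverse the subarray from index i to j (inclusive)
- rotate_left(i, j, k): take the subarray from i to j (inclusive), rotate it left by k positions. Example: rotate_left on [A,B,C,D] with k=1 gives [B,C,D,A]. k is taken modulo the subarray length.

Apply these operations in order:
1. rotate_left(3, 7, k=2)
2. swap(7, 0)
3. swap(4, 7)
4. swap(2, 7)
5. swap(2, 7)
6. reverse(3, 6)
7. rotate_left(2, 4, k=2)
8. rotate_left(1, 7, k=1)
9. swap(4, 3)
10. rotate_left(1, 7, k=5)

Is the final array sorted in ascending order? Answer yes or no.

Answer: no

Derivation:
After 1 (rotate_left(3, 7, k=2)): [G, E, F, B, H, C, A, D]
After 2 (swap(7, 0)): [D, E, F, B, H, C, A, G]
After 3 (swap(4, 7)): [D, E, F, B, G, C, A, H]
After 4 (swap(2, 7)): [D, E, H, B, G, C, A, F]
After 5 (swap(2, 7)): [D, E, F, B, G, C, A, H]
After 6 (reverse(3, 6)): [D, E, F, A, C, G, B, H]
After 7 (rotate_left(2, 4, k=2)): [D, E, C, F, A, G, B, H]
After 8 (rotate_left(1, 7, k=1)): [D, C, F, A, G, B, H, E]
After 9 (swap(4, 3)): [D, C, F, G, A, B, H, E]
After 10 (rotate_left(1, 7, k=5)): [D, H, E, C, F, G, A, B]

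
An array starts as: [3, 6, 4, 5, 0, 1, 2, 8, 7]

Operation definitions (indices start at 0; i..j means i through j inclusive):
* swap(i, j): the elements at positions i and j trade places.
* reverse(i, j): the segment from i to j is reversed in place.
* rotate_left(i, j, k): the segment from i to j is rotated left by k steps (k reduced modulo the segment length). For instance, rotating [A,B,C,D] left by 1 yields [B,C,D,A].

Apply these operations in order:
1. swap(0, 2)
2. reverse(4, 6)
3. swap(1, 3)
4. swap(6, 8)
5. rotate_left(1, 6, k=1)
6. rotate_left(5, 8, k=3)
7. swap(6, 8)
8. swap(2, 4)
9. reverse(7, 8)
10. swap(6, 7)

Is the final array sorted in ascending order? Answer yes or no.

After 1 (swap(0, 2)): [4, 6, 3, 5, 0, 1, 2, 8, 7]
After 2 (reverse(4, 6)): [4, 6, 3, 5, 2, 1, 0, 8, 7]
After 3 (swap(1, 3)): [4, 5, 3, 6, 2, 1, 0, 8, 7]
After 4 (swap(6, 8)): [4, 5, 3, 6, 2, 1, 7, 8, 0]
After 5 (rotate_left(1, 6, k=1)): [4, 3, 6, 2, 1, 7, 5, 8, 0]
After 6 (rotate_left(5, 8, k=3)): [4, 3, 6, 2, 1, 0, 7, 5, 8]
After 7 (swap(6, 8)): [4, 3, 6, 2, 1, 0, 8, 5, 7]
After 8 (swap(2, 4)): [4, 3, 1, 2, 6, 0, 8, 5, 7]
After 9 (reverse(7, 8)): [4, 3, 1, 2, 6, 0, 8, 7, 5]
After 10 (swap(6, 7)): [4, 3, 1, 2, 6, 0, 7, 8, 5]

Answer: no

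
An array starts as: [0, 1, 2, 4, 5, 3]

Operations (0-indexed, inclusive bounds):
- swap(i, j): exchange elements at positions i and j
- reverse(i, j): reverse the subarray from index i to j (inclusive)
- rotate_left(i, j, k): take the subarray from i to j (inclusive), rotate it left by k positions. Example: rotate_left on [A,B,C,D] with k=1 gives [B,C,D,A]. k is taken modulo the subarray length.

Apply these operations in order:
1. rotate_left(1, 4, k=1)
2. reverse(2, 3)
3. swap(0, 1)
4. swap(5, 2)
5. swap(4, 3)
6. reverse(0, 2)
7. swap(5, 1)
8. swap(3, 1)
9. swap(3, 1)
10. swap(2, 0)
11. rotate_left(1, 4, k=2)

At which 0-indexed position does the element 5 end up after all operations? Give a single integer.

After 1 (rotate_left(1, 4, k=1)): [0, 2, 4, 5, 1, 3]
After 2 (reverse(2, 3)): [0, 2, 5, 4, 1, 3]
After 3 (swap(0, 1)): [2, 0, 5, 4, 1, 3]
After 4 (swap(5, 2)): [2, 0, 3, 4, 1, 5]
After 5 (swap(4, 3)): [2, 0, 3, 1, 4, 5]
After 6 (reverse(0, 2)): [3, 0, 2, 1, 4, 5]
After 7 (swap(5, 1)): [3, 5, 2, 1, 4, 0]
After 8 (swap(3, 1)): [3, 1, 2, 5, 4, 0]
After 9 (swap(3, 1)): [3, 5, 2, 1, 4, 0]
After 10 (swap(2, 0)): [2, 5, 3, 1, 4, 0]
After 11 (rotate_left(1, 4, k=2)): [2, 1, 4, 5, 3, 0]

Answer: 3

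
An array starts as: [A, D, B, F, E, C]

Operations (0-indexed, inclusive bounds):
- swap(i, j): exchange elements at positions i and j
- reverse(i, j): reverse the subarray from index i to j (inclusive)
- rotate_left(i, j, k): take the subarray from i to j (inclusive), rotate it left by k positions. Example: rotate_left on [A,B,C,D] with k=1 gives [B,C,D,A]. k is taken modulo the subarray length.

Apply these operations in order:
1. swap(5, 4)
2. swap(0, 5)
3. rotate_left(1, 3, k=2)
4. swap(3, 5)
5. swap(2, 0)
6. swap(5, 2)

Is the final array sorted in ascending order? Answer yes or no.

After 1 (swap(5, 4)): [A, D, B, F, C, E]
After 2 (swap(0, 5)): [E, D, B, F, C, A]
After 3 (rotate_left(1, 3, k=2)): [E, F, D, B, C, A]
After 4 (swap(3, 5)): [E, F, D, A, C, B]
After 5 (swap(2, 0)): [D, F, E, A, C, B]
After 6 (swap(5, 2)): [D, F, B, A, C, E]

Answer: no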